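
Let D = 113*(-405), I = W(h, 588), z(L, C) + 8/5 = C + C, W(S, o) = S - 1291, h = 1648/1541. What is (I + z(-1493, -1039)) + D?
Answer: -378581558/7705 ≈ -49135.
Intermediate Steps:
h = 1648/1541 (h = 1648*(1/1541) = 1648/1541 ≈ 1.0694)
W(S, o) = -1291 + S
z(L, C) = -8/5 + 2*C (z(L, C) = -8/5 + (C + C) = -8/5 + 2*C)
I = -1987783/1541 (I = -1291 + 1648/1541 = -1987783/1541 ≈ -1289.9)
D = -45765
(I + z(-1493, -1039)) + D = (-1987783/1541 + (-8/5 + 2*(-1039))) - 45765 = (-1987783/1541 + (-8/5 - 2078)) - 45765 = (-1987783/1541 - 10398/5) - 45765 = -25962233/7705 - 45765 = -378581558/7705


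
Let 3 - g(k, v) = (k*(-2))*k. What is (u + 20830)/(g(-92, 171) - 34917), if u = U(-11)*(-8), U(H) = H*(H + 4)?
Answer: -10107/8993 ≈ -1.1239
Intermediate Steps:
U(H) = H*(4 + H)
g(k, v) = 3 + 2*k² (g(k, v) = 3 - k*(-2)*k = 3 - (-2*k)*k = 3 - (-2)*k² = 3 + 2*k²)
u = -616 (u = -11*(4 - 11)*(-8) = -11*(-7)*(-8) = 77*(-8) = -616)
(u + 20830)/(g(-92, 171) - 34917) = (-616 + 20830)/((3 + 2*(-92)²) - 34917) = 20214/((3 + 2*8464) - 34917) = 20214/((3 + 16928) - 34917) = 20214/(16931 - 34917) = 20214/(-17986) = 20214*(-1/17986) = -10107/8993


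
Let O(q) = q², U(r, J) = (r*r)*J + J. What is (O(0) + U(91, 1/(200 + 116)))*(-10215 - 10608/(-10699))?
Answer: -34809780189/130034 ≈ -2.6770e+5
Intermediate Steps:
U(r, J) = J + J*r² (U(r, J) = r²*J + J = J*r² + J = J + J*r²)
(O(0) + U(91, 1/(200 + 116)))*(-10215 - 10608/(-10699)) = (0² + (1 + 91²)/(200 + 116))*(-10215 - 10608/(-10699)) = (0 + (1 + 8281)/316)*(-10215 - 10608*(-1/10699)) = (0 + (1/316)*8282)*(-10215 + 816/823) = (0 + 4141/158)*(-8406129/823) = (4141/158)*(-8406129/823) = -34809780189/130034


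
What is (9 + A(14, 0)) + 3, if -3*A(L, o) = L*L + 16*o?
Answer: -160/3 ≈ -53.333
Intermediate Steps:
A(L, o) = -16*o/3 - L²/3 (A(L, o) = -(L*L + 16*o)/3 = -(L² + 16*o)/3 = -16*o/3 - L²/3)
(9 + A(14, 0)) + 3 = (9 + (-16/3*0 - ⅓*14²)) + 3 = (9 + (0 - ⅓*196)) + 3 = (9 + (0 - 196/3)) + 3 = (9 - 196/3) + 3 = -169/3 + 3 = -160/3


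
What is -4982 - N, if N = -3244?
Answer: -1738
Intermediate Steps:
-4982 - N = -4982 - 1*(-3244) = -4982 + 3244 = -1738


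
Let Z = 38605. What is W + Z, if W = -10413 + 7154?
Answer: 35346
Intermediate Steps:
W = -3259
W + Z = -3259 + 38605 = 35346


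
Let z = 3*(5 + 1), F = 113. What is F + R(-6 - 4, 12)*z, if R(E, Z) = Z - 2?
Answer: 293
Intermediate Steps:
R(E, Z) = -2 + Z
z = 18 (z = 3*6 = 18)
F + R(-6 - 4, 12)*z = 113 + (-2 + 12)*18 = 113 + 10*18 = 113 + 180 = 293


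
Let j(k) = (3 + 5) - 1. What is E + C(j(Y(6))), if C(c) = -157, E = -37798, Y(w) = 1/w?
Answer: -37955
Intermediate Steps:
Y(w) = 1/w
j(k) = 7 (j(k) = 8 - 1 = 7)
E + C(j(Y(6))) = -37798 - 157 = -37955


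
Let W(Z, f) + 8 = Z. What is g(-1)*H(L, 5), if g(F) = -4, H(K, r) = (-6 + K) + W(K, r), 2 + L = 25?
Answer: -128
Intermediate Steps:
L = 23 (L = -2 + 25 = 23)
W(Z, f) = -8 + Z
H(K, r) = -14 + 2*K (H(K, r) = (-6 + K) + (-8 + K) = -14 + 2*K)
g(-1)*H(L, 5) = -4*(-14 + 2*23) = -4*(-14 + 46) = -4*32 = -128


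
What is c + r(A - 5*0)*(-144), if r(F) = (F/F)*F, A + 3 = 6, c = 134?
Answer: -298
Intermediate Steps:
A = 3 (A = -3 + 6 = 3)
r(F) = F (r(F) = 1*F = F)
c + r(A - 5*0)*(-144) = 134 + (3 - 5*0)*(-144) = 134 + (3 + 0)*(-144) = 134 + 3*(-144) = 134 - 432 = -298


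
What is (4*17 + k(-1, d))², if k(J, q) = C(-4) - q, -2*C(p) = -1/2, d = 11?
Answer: 52441/16 ≈ 3277.6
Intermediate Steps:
C(p) = ¼ (C(p) = -(-1)/(2*2) = -½*(-½) = ¼)
k(J, q) = ¼ - q
(4*17 + k(-1, d))² = (4*17 + (¼ - 1*11))² = (68 + (¼ - 11))² = (68 - 43/4)² = (229/4)² = 52441/16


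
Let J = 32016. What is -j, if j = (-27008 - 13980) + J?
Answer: 8972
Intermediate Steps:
j = -8972 (j = (-27008 - 13980) + 32016 = -40988 + 32016 = -8972)
-j = -1*(-8972) = 8972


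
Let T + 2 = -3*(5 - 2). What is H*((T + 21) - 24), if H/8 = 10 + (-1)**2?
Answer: -1232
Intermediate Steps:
H = 88 (H = 8*(10 + (-1)**2) = 8*(10 + 1) = 8*11 = 88)
T = -11 (T = -2 - 3*(5 - 2) = -2 - 3*3 = -2 - 9 = -11)
H*((T + 21) - 24) = 88*((-11 + 21) - 24) = 88*(10 - 24) = 88*(-14) = -1232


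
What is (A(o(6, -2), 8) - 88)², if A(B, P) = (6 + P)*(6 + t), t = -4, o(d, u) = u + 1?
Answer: 3600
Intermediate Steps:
o(d, u) = 1 + u
A(B, P) = 12 + 2*P (A(B, P) = (6 + P)*(6 - 4) = (6 + P)*2 = 12 + 2*P)
(A(o(6, -2), 8) - 88)² = ((12 + 2*8) - 88)² = ((12 + 16) - 88)² = (28 - 88)² = (-60)² = 3600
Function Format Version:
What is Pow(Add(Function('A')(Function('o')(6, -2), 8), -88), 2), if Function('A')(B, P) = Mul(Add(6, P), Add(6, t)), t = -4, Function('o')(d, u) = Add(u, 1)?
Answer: 3600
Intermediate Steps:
Function('o')(d, u) = Add(1, u)
Function('A')(B, P) = Add(12, Mul(2, P)) (Function('A')(B, P) = Mul(Add(6, P), Add(6, -4)) = Mul(Add(6, P), 2) = Add(12, Mul(2, P)))
Pow(Add(Function('A')(Function('o')(6, -2), 8), -88), 2) = Pow(Add(Add(12, Mul(2, 8)), -88), 2) = Pow(Add(Add(12, 16), -88), 2) = Pow(Add(28, -88), 2) = Pow(-60, 2) = 3600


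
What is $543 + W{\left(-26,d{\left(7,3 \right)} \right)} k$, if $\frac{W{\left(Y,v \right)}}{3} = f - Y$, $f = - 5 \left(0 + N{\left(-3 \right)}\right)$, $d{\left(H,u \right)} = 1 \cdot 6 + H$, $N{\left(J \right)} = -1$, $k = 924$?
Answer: $86475$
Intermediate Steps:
$d{\left(H,u \right)} = 6 + H$
$f = 5$ ($f = - 5 \left(0 - 1\right) = \left(-5\right) \left(-1\right) = 5$)
$W{\left(Y,v \right)} = 15 - 3 Y$ ($W{\left(Y,v \right)} = 3 \left(5 - Y\right) = 15 - 3 Y$)
$543 + W{\left(-26,d{\left(7,3 \right)} \right)} k = 543 + \left(15 - -78\right) 924 = 543 + \left(15 + 78\right) 924 = 543 + 93 \cdot 924 = 543 + 85932 = 86475$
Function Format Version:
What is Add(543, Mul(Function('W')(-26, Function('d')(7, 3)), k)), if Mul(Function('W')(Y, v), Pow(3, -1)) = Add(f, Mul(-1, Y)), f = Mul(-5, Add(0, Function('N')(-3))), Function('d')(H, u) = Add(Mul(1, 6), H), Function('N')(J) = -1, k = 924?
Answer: 86475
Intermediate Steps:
Function('d')(H, u) = Add(6, H)
f = 5 (f = Mul(-5, Add(0, -1)) = Mul(-5, -1) = 5)
Function('W')(Y, v) = Add(15, Mul(-3, Y)) (Function('W')(Y, v) = Mul(3, Add(5, Mul(-1, Y))) = Add(15, Mul(-3, Y)))
Add(543, Mul(Function('W')(-26, Function('d')(7, 3)), k)) = Add(543, Mul(Add(15, Mul(-3, -26)), 924)) = Add(543, Mul(Add(15, 78), 924)) = Add(543, Mul(93, 924)) = Add(543, 85932) = 86475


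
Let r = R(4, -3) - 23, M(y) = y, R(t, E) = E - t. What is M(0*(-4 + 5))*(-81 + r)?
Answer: 0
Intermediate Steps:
r = -30 (r = (-3 - 1*4) - 23 = (-3 - 4) - 23 = -7 - 23 = -30)
M(0*(-4 + 5))*(-81 + r) = (0*(-4 + 5))*(-81 - 30) = (0*1)*(-111) = 0*(-111) = 0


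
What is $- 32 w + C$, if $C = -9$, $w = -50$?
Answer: $1591$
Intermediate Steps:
$- 32 w + C = \left(-32\right) \left(-50\right) - 9 = 1600 - 9 = 1591$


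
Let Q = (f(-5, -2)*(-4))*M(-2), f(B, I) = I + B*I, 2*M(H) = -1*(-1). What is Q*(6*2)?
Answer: -192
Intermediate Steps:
M(H) = ½ (M(H) = (-1*(-1))/2 = (½)*1 = ½)
Q = -16 (Q = (-2*(1 - 5)*(-4))*(½) = (-2*(-4)*(-4))*(½) = (8*(-4))*(½) = -32*½ = -16)
Q*(6*2) = -96*2 = -16*12 = -192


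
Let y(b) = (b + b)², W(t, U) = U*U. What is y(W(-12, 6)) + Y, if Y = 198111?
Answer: 203295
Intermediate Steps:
W(t, U) = U²
y(b) = 4*b² (y(b) = (2*b)² = 4*b²)
y(W(-12, 6)) + Y = 4*(6²)² + 198111 = 4*36² + 198111 = 4*1296 + 198111 = 5184 + 198111 = 203295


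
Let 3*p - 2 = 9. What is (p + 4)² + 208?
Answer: 2401/9 ≈ 266.78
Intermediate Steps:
p = 11/3 (p = ⅔ + (⅓)*9 = ⅔ + 3 = 11/3 ≈ 3.6667)
(p + 4)² + 208 = (11/3 + 4)² + 208 = (23/3)² + 208 = 529/9 + 208 = 2401/9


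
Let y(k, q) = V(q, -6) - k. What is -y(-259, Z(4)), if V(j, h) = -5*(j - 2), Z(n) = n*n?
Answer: -189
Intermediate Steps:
Z(n) = n²
V(j, h) = 10 - 5*j (V(j, h) = -5*(-2 + j) = 10 - 5*j)
y(k, q) = 10 - k - 5*q (y(k, q) = (10 - 5*q) - k = 10 - k - 5*q)
-y(-259, Z(4)) = -(10 - 1*(-259) - 5*4²) = -(10 + 259 - 5*16) = -(10 + 259 - 80) = -1*189 = -189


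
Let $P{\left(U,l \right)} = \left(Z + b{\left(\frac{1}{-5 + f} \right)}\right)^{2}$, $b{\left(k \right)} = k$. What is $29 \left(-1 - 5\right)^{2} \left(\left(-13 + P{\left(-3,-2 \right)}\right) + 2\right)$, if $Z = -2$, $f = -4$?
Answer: $- \frac{61480}{9} \approx -6831.1$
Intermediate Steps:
$P{\left(U,l \right)} = \frac{361}{81}$ ($P{\left(U,l \right)} = \left(-2 + \frac{1}{-5 - 4}\right)^{2} = \left(-2 + \frac{1}{-9}\right)^{2} = \left(-2 - \frac{1}{9}\right)^{2} = \left(- \frac{19}{9}\right)^{2} = \frac{361}{81}$)
$29 \left(-1 - 5\right)^{2} \left(\left(-13 + P{\left(-3,-2 \right)}\right) + 2\right) = 29 \left(-1 - 5\right)^{2} \left(\left(-13 + \frac{361}{81}\right) + 2\right) = 29 \left(-6\right)^{2} \left(- \frac{692}{81} + 2\right) = 29 \cdot 36 \left(- \frac{530}{81}\right) = 1044 \left(- \frac{530}{81}\right) = - \frac{61480}{9}$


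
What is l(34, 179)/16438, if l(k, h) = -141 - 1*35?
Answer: -88/8219 ≈ -0.010707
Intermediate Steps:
l(k, h) = -176 (l(k, h) = -141 - 35 = -176)
l(34, 179)/16438 = -176/16438 = -176*1/16438 = -88/8219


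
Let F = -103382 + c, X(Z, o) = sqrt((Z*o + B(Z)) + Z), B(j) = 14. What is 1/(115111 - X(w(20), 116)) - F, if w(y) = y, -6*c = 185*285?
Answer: 2972612885887035/26501079934 + sqrt(2354)/13250539967 ≈ 1.1217e+5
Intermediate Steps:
c = -17575/2 (c = -185*285/6 = -1/6*52725 = -17575/2 ≈ -8787.5)
X(Z, o) = sqrt(14 + Z + Z*o) (X(Z, o) = sqrt((Z*o + 14) + Z) = sqrt((14 + Z*o) + Z) = sqrt(14 + Z + Z*o))
F = -224339/2 (F = -103382 - 17575/2 = -224339/2 ≈ -1.1217e+5)
1/(115111 - X(w(20), 116)) - F = 1/(115111 - sqrt(14 + 20 + 20*116)) - 1*(-224339/2) = 1/(115111 - sqrt(14 + 20 + 2320)) + 224339/2 = 1/(115111 - sqrt(2354)) + 224339/2 = 224339/2 + 1/(115111 - sqrt(2354))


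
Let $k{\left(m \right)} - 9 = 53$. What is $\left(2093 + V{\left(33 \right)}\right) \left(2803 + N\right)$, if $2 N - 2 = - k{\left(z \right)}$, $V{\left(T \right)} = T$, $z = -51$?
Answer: $5895398$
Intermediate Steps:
$k{\left(m \right)} = 62$ ($k{\left(m \right)} = 9 + 53 = 62$)
$N = -30$ ($N = 1 + \frac{\left(-1\right) 62}{2} = 1 + \frac{1}{2} \left(-62\right) = 1 - 31 = -30$)
$\left(2093 + V{\left(33 \right)}\right) \left(2803 + N\right) = \left(2093 + 33\right) \left(2803 - 30\right) = 2126 \cdot 2773 = 5895398$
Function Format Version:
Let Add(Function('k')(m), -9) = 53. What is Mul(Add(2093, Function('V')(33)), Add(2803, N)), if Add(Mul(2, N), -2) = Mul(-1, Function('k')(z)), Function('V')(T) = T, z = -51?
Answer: 5895398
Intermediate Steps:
Function('k')(m) = 62 (Function('k')(m) = Add(9, 53) = 62)
N = -30 (N = Add(1, Mul(Rational(1, 2), Mul(-1, 62))) = Add(1, Mul(Rational(1, 2), -62)) = Add(1, -31) = -30)
Mul(Add(2093, Function('V')(33)), Add(2803, N)) = Mul(Add(2093, 33), Add(2803, -30)) = Mul(2126, 2773) = 5895398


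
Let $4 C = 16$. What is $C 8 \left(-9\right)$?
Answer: $-288$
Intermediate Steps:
$C = 4$ ($C = \frac{1}{4} \cdot 16 = 4$)
$C 8 \left(-9\right) = 4 \cdot 8 \left(-9\right) = 32 \left(-9\right) = -288$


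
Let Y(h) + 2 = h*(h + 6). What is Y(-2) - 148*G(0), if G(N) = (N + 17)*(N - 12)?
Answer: 30182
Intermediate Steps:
G(N) = (-12 + N)*(17 + N) (G(N) = (17 + N)*(-12 + N) = (-12 + N)*(17 + N))
Y(h) = -2 + h*(6 + h) (Y(h) = -2 + h*(h + 6) = -2 + h*(6 + h))
Y(-2) - 148*G(0) = (-2 + (-2)² + 6*(-2)) - 148*(-204 + 0² + 5*0) = (-2 + 4 - 12) - 148*(-204 + 0 + 0) = -10 - 148*(-204) = -10 + 30192 = 30182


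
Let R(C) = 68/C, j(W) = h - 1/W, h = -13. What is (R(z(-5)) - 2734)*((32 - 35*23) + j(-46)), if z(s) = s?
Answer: 49669739/23 ≈ 2.1596e+6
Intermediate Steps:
j(W) = -13 - 1/W
(R(z(-5)) - 2734)*((32 - 35*23) + j(-46)) = (68/(-5) - 2734)*((32 - 35*23) + (-13 - 1/(-46))) = (68*(-1/5) - 2734)*((32 - 805) + (-13 - 1*(-1/46))) = (-68/5 - 2734)*(-773 + (-13 + 1/46)) = -13738*(-773 - 597/46)/5 = -13738/5*(-36155/46) = 49669739/23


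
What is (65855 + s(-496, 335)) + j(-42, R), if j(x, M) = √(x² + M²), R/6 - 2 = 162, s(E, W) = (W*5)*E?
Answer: -764945 + 6*√26945 ≈ -7.6396e+5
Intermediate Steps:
s(E, W) = 5*E*W (s(E, W) = (5*W)*E = 5*E*W)
R = 984 (R = 12 + 6*162 = 12 + 972 = 984)
j(x, M) = √(M² + x²)
(65855 + s(-496, 335)) + j(-42, R) = (65855 + 5*(-496)*335) + √(984² + (-42)²) = (65855 - 830800) + √(968256 + 1764) = -764945 + √970020 = -764945 + 6*√26945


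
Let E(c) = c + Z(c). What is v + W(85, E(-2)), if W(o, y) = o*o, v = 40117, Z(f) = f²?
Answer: 47342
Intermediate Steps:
E(c) = c + c²
W(o, y) = o²
v + W(85, E(-2)) = 40117 + 85² = 40117 + 7225 = 47342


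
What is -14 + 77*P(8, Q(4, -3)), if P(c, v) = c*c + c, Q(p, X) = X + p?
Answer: 5530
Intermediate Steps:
P(c, v) = c + c² (P(c, v) = c² + c = c + c²)
-14 + 77*P(8, Q(4, -3)) = -14 + 77*(8*(1 + 8)) = -14 + 77*(8*9) = -14 + 77*72 = -14 + 5544 = 5530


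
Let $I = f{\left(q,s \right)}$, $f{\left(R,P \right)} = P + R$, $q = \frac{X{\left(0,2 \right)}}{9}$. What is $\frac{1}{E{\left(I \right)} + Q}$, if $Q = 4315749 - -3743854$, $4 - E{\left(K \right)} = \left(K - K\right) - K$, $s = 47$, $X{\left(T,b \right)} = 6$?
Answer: $\frac{3}{24178964} \approx 1.2407 \cdot 10^{-7}$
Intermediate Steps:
$q = \frac{2}{3}$ ($q = \frac{6}{9} = 6 \cdot \frac{1}{9} = \frac{2}{3} \approx 0.66667$)
$I = \frac{143}{3}$ ($I = 47 + \frac{2}{3} = \frac{143}{3} \approx 47.667$)
$E{\left(K \right)} = 4 + K$ ($E{\left(K \right)} = 4 - \left(\left(K - K\right) - K\right) = 4 - \left(0 - K\right) = 4 - - K = 4 + K$)
$Q = 8059603$ ($Q = 4315749 + 3743854 = 8059603$)
$\frac{1}{E{\left(I \right)} + Q} = \frac{1}{\left(4 + \frac{143}{3}\right) + 8059603} = \frac{1}{\frac{155}{3} + 8059603} = \frac{1}{\frac{24178964}{3}} = \frac{3}{24178964}$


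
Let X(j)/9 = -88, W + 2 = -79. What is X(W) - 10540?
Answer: -11332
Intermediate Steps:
W = -81 (W = -2 - 79 = -81)
X(j) = -792 (X(j) = 9*(-88) = -792)
X(W) - 10540 = -792 - 10540 = -11332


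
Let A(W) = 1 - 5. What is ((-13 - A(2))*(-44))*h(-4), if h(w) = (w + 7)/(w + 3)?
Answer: -1188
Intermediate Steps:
A(W) = -4
h(w) = (7 + w)/(3 + w)
((-13 - A(2))*(-44))*h(-4) = ((-13 - 1*(-4))*(-44))*((7 - 4)/(3 - 4)) = ((-13 + 4)*(-44))*(3/(-1)) = (-9*(-44))*(-1*3) = 396*(-3) = -1188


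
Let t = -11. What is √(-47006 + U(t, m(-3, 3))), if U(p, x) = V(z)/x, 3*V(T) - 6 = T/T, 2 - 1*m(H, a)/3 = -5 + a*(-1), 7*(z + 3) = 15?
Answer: I*√42305330/30 ≈ 216.81*I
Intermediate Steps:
z = -6/7 (z = -3 + (⅐)*15 = -3 + 15/7 = -6/7 ≈ -0.85714)
m(H, a) = 21 + 3*a (m(H, a) = 6 - 3*(-5 + a*(-1)) = 6 - 3*(-5 - a) = 6 + (15 + 3*a) = 21 + 3*a)
V(T) = 7/3 (V(T) = 2 + (T/T)/3 = 2 + (⅓)*1 = 2 + ⅓ = 7/3)
U(p, x) = 7/(3*x)
√(-47006 + U(t, m(-3, 3))) = √(-47006 + 7/(3*(21 + 3*3))) = √(-47006 + 7/(3*(21 + 9))) = √(-47006 + (7/3)/30) = √(-47006 + (7/3)*(1/30)) = √(-47006 + 7/90) = √(-4230533/90) = I*√42305330/30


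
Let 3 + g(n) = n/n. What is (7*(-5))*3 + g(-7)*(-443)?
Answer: 781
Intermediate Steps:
g(n) = -2 (g(n) = -3 + n/n = -3 + 1 = -2)
(7*(-5))*3 + g(-7)*(-443) = (7*(-5))*3 - 2*(-443) = -35*3 + 886 = -105 + 886 = 781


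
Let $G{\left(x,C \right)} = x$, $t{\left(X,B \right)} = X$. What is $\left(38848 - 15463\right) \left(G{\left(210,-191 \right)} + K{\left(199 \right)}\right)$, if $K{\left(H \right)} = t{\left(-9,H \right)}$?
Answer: $4700385$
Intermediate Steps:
$K{\left(H \right)} = -9$
$\left(38848 - 15463\right) \left(G{\left(210,-191 \right)} + K{\left(199 \right)}\right) = \left(38848 - 15463\right) \left(210 - 9\right) = 23385 \cdot 201 = 4700385$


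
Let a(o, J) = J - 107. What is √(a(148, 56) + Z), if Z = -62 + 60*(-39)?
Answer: I*√2453 ≈ 49.528*I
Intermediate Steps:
a(o, J) = -107 + J
Z = -2402 (Z = -62 - 2340 = -2402)
√(a(148, 56) + Z) = √((-107 + 56) - 2402) = √(-51 - 2402) = √(-2453) = I*√2453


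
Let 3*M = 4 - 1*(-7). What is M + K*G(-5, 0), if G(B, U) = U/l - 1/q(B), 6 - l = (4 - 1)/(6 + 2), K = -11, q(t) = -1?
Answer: -22/3 ≈ -7.3333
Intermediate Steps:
M = 11/3 (M = (4 - 1*(-7))/3 = (4 + 7)/3 = (⅓)*11 = 11/3 ≈ 3.6667)
l = 45/8 (l = 6 - (4 - 1)/(6 + 2) = 6 - 3/8 = 45/8 ≈ 5.6250)
G(B, U) = 1 + 8*U/45 (G(B, U) = U/(45/8) - 1/(-1) = U*(8/45) - 1*(-1) = 8*U/45 + 1 = 1 + 8*U/45)
M + K*G(-5, 0) = 11/3 - 11*(1 + (8/45)*0) = 11/3 - 11*(1 + 0) = 11/3 - 11*1 = 11/3 - 11 = -22/3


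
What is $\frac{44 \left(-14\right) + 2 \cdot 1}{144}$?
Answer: $- \frac{307}{72} \approx -4.2639$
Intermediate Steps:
$\frac{44 \left(-14\right) + 2 \cdot 1}{144} = \left(-616 + 2\right) \frac{1}{144} = \left(-614\right) \frac{1}{144} = - \frac{307}{72}$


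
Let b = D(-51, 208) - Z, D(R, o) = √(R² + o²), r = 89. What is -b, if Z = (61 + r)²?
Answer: 22500 - √45865 ≈ 22286.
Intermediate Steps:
Z = 22500 (Z = (61 + 89)² = 150² = 22500)
b = -22500 + √45865 (b = √((-51)² + 208²) - 1*22500 = √(2601 + 43264) - 22500 = √45865 - 22500 = -22500 + √45865 ≈ -22286.)
-b = -(-22500 + √45865) = 22500 - √45865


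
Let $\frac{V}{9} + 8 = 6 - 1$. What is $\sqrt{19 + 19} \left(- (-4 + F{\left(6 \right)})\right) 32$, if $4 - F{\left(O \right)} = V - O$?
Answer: $- 1056 \sqrt{38} \approx -6509.6$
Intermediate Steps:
$V = -27$ ($V = -72 + 9 \left(6 - 1\right) = -72 + 9 \cdot 5 = -72 + 45 = -27$)
$F{\left(O \right)} = 31 + O$ ($F{\left(O \right)} = 4 - \left(-27 - O\right) = 4 + \left(27 + O\right) = 31 + O$)
$\sqrt{19 + 19} \left(- (-4 + F{\left(6 \right)})\right) 32 = \sqrt{19 + 19} \left(- (-4 + \left(31 + 6\right))\right) 32 = \sqrt{38} \left(- (-4 + 37)\right) 32 = \sqrt{38} \left(\left(-1\right) 33\right) 32 = \sqrt{38} \left(-33\right) 32 = - 33 \sqrt{38} \cdot 32 = - 1056 \sqrt{38}$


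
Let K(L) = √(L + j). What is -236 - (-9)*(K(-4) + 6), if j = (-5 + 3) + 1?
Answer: -182 + 9*I*√5 ≈ -182.0 + 20.125*I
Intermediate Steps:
j = -1 (j = -2 + 1 = -1)
K(L) = √(-1 + L) (K(L) = √(L - 1) = √(-1 + L))
-236 - (-9)*(K(-4) + 6) = -236 - (-9)*(√(-1 - 4) + 6) = -236 - (-9)*(√(-5) + 6) = -236 - (-9)*(I*√5 + 6) = -236 - (-9)*(6 + I*√5) = -236 - (-54 - 9*I*√5) = -236 + (54 + 9*I*√5) = -182 + 9*I*√5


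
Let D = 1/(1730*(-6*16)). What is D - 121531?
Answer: -20183868481/166080 ≈ -1.2153e+5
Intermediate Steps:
D = -1/166080 (D = 1/(1730*(-96)) = 1/(-166080) = -1/166080 ≈ -6.0212e-6)
D - 121531 = -1/166080 - 121531 = -20183868481/166080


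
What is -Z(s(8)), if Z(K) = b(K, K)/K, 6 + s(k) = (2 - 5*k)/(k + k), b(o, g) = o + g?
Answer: -2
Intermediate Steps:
b(o, g) = g + o
s(k) = -6 + (2 - 5*k)/(2*k) (s(k) = -6 + (2 - 5*k)/(k + k) = -6 + (2 - 5*k)/((2*k)) = -6 + (2 - 5*k)*(1/(2*k)) = -6 + (2 - 5*k)/(2*k))
Z(K) = 2 (Z(K) = (K + K)/K = (2*K)/K = 2)
-Z(s(8)) = -1*2 = -2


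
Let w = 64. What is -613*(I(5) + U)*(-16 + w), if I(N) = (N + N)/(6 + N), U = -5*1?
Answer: 1324080/11 ≈ 1.2037e+5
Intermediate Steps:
U = -5
I(N) = 2*N/(6 + N) (I(N) = (2*N)/(6 + N) = 2*N/(6 + N))
-613*(I(5) + U)*(-16 + w) = -613*(2*5/(6 + 5) - 5)*(-16 + 64) = -613*(2*5/11 - 5)*48 = -613*(2*5*(1/11) - 5)*48 = -613*(10/11 - 5)*48 = -(-27585)*48/11 = -613*(-2160/11) = 1324080/11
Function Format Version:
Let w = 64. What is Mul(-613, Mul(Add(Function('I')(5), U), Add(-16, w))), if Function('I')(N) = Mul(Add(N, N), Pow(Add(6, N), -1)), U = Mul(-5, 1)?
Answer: Rational(1324080, 11) ≈ 1.2037e+5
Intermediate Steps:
U = -5
Function('I')(N) = Mul(2, N, Pow(Add(6, N), -1)) (Function('I')(N) = Mul(Mul(2, N), Pow(Add(6, N), -1)) = Mul(2, N, Pow(Add(6, N), -1)))
Mul(-613, Mul(Add(Function('I')(5), U), Add(-16, w))) = Mul(-613, Mul(Add(Mul(2, 5, Pow(Add(6, 5), -1)), -5), Add(-16, 64))) = Mul(-613, Mul(Add(Mul(2, 5, Pow(11, -1)), -5), 48)) = Mul(-613, Mul(Add(Mul(2, 5, Rational(1, 11)), -5), 48)) = Mul(-613, Mul(Add(Rational(10, 11), -5), 48)) = Mul(-613, Mul(Rational(-45, 11), 48)) = Mul(-613, Rational(-2160, 11)) = Rational(1324080, 11)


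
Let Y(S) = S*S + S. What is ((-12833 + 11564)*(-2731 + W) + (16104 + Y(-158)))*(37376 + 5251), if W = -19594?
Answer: 1209384897045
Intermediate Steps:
Y(S) = S + S**2 (Y(S) = S**2 + S = S + S**2)
((-12833 + 11564)*(-2731 + W) + (16104 + Y(-158)))*(37376 + 5251) = ((-12833 + 11564)*(-2731 - 19594) + (16104 - 158*(1 - 158)))*(37376 + 5251) = (-1269*(-22325) + (16104 - 158*(-157)))*42627 = (28330425 + (16104 + 24806))*42627 = (28330425 + 40910)*42627 = 28371335*42627 = 1209384897045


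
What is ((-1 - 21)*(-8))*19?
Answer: 3344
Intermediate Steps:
((-1 - 21)*(-8))*19 = -22*(-8)*19 = 176*19 = 3344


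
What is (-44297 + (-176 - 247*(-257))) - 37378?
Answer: -18372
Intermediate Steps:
(-44297 + (-176 - 247*(-257))) - 37378 = (-44297 + (-176 + 63479)) - 37378 = (-44297 + 63303) - 37378 = 19006 - 37378 = -18372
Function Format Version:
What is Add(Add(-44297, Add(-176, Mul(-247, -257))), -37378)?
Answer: -18372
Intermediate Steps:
Add(Add(-44297, Add(-176, Mul(-247, -257))), -37378) = Add(Add(-44297, Add(-176, 63479)), -37378) = Add(Add(-44297, 63303), -37378) = Add(19006, -37378) = -18372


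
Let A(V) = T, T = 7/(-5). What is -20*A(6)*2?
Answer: 56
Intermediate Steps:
T = -7/5 (T = 7*(-⅕) = -7/5 ≈ -1.4000)
A(V) = -7/5
-20*A(6)*2 = -20*(-7/5)*2 = 28*2 = 56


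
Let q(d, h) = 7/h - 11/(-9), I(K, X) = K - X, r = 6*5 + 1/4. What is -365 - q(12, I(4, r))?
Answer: -16468/45 ≈ -365.96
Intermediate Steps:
r = 121/4 (r = 30 + ¼ = 121/4 ≈ 30.250)
q(d, h) = 11/9 + 7/h (q(d, h) = 7/h - 11*(-⅑) = 7/h + 11/9 = 11/9 + 7/h)
-365 - q(12, I(4, r)) = -365 - (11/9 + 7/(4 - 1*121/4)) = -365 - (11/9 + 7/(4 - 121/4)) = -365 - (11/9 + 7/(-105/4)) = -365 - (11/9 + 7*(-4/105)) = -365 - (11/9 - 4/15) = -365 - 1*43/45 = -365 - 43/45 = -16468/45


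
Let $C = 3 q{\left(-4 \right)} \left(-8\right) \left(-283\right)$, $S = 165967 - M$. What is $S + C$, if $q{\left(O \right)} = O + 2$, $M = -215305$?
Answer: $367688$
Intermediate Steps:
$q{\left(O \right)} = 2 + O$
$S = 381272$ ($S = 165967 - -215305 = 165967 + 215305 = 381272$)
$C = -13584$ ($C = 3 \left(2 - 4\right) \left(-8\right) \left(-283\right) = 3 \left(-2\right) \left(-8\right) \left(-283\right) = \left(-6\right) \left(-8\right) \left(-283\right) = 48 \left(-283\right) = -13584$)
$S + C = 381272 - 13584 = 367688$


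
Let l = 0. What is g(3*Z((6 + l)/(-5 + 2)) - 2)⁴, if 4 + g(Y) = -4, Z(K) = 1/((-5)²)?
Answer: 4096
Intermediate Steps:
Z(K) = 1/25
g(Y) = -8 (g(Y) = -4 - 4 = -8)
g(3*Z((6 + l)/(-5 + 2)) - 2)⁴ = (-8)⁴ = 4096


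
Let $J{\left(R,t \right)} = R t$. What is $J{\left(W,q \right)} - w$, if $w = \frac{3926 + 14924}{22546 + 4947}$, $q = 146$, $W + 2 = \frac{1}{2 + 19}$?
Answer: $- \frac{164968948}{577353} \approx -285.73$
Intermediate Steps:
$W = - \frac{41}{21}$ ($W = -2 + \frac{1}{2 + 19} = -2 + \frac{1}{21} = - \frac{41}{21} \approx -1.9524$)
$w = \frac{18850}{27493} \approx 0.68563$
$J{\left(W,q \right)} - w = \left(- \frac{41}{21}\right) 146 - \frac{18850}{27493} = - \frac{5986}{21} - \frac{18850}{27493} = - \frac{164968948}{577353}$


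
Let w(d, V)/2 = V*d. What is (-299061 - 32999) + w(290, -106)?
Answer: -393540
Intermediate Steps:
w(d, V) = 2*V*d (w(d, V) = 2*(V*d) = 2*V*d)
(-299061 - 32999) + w(290, -106) = (-299061 - 32999) + 2*(-106)*290 = -332060 - 61480 = -393540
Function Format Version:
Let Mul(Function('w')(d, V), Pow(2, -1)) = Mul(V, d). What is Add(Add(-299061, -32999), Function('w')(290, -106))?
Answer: -393540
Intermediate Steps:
Function('w')(d, V) = Mul(2, V, d) (Function('w')(d, V) = Mul(2, Mul(V, d)) = Mul(2, V, d))
Add(Add(-299061, -32999), Function('w')(290, -106)) = Add(Add(-299061, -32999), Mul(2, -106, 290)) = Add(-332060, -61480) = -393540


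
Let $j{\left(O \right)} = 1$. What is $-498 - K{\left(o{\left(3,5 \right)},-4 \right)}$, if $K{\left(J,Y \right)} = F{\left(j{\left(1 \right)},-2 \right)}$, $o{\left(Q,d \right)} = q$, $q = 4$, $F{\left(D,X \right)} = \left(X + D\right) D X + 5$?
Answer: $-505$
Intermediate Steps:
$F{\left(D,X \right)} = 5 + D X \left(D + X\right)$ ($F{\left(D,X \right)} = \left(D + X\right) D X + 5 = D \left(D + X\right) X + 5 = D X \left(D + X\right) + 5 = 5 + D X \left(D + X\right)$)
$o{\left(Q,d \right)} = 4$
$K{\left(J,Y \right)} = 7$ ($K{\left(J,Y \right)} = 5 + 1 \left(-2\right)^{2} - 2 \cdot 1^{2} = 5 + 1 \cdot 4 - 2 = 5 + 4 - 2 = 7$)
$-498 - K{\left(o{\left(3,5 \right)},-4 \right)} = -498 - 7 = -505$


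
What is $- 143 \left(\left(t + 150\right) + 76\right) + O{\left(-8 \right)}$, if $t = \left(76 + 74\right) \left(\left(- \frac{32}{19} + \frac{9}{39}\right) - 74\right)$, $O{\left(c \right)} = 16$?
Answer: $\frac{30137312}{19} \approx 1.5862 \cdot 10^{6}$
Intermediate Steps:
$t = - \frac{2795550}{247}$ ($t = 150 \left(\left(\left(-32\right) \frac{1}{19} + 9 \cdot \frac{1}{39}\right) - 74\right) = 150 \left(\left(- \frac{32}{19} + \frac{3}{13}\right) - 74\right) = 150 \left(- \frac{359}{247} - 74\right) = 150 \left(- \frac{18637}{247}\right) = - \frac{2795550}{247} \approx -11318.0$)
$- 143 \left(\left(t + 150\right) + 76\right) + O{\left(-8 \right)} = - 143 \left(\left(- \frac{2795550}{247} + 150\right) + 76\right) + 16 = - 143 \left(- \frac{2758500}{247} + 76\right) + 16 = \left(-143\right) \left(- \frac{2739728}{247}\right) + 16 = \frac{30137008}{19} + 16 = \frac{30137312}{19}$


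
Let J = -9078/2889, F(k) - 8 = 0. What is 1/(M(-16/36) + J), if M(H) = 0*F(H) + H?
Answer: -963/3454 ≈ -0.27881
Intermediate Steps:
F(k) = 8 (F(k) = 8 + 0 = 8)
J = -3026/963 (J = -9078*1/2889 = -3026/963 ≈ -3.1423)
M(H) = H (M(H) = 0*8 + H = 0 + H = H)
1/(M(-16/36) + J) = 1/(-16/36 - 3026/963) = 1/(-16*1/36 - 3026/963) = 1/(-4/9 - 3026/963) = 1/(-3454/963) = -963/3454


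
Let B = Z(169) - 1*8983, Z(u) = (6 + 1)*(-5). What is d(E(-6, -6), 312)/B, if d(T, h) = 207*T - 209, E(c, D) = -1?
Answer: 208/4509 ≈ 0.046130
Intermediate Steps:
Z(u) = -35 (Z(u) = 7*(-5) = -35)
d(T, h) = -209 + 207*T
B = -9018 (B = -35 - 1*8983 = -35 - 8983 = -9018)
d(E(-6, -6), 312)/B = (-209 + 207*(-1))/(-9018) = (-209 - 207)*(-1/9018) = -416*(-1/9018) = 208/4509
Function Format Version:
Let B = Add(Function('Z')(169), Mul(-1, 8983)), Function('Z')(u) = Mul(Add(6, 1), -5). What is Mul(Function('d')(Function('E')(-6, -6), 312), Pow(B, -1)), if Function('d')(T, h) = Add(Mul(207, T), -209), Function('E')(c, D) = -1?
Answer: Rational(208, 4509) ≈ 0.046130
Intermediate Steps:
Function('Z')(u) = -35 (Function('Z')(u) = Mul(7, -5) = -35)
Function('d')(T, h) = Add(-209, Mul(207, T))
B = -9018 (B = Add(-35, Mul(-1, 8983)) = Add(-35, -8983) = -9018)
Mul(Function('d')(Function('E')(-6, -6), 312), Pow(B, -1)) = Mul(Add(-209, Mul(207, -1)), Pow(-9018, -1)) = Mul(Add(-209, -207), Rational(-1, 9018)) = Mul(-416, Rational(-1, 9018)) = Rational(208, 4509)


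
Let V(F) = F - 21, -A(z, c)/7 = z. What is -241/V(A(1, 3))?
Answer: 241/28 ≈ 8.6071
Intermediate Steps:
A(z, c) = -7*z
V(F) = -21 + F
-241/V(A(1, 3)) = -241/(-21 - 7*1) = -241/(-21 - 7) = -241/(-28) = -241*(-1/28) = 241/28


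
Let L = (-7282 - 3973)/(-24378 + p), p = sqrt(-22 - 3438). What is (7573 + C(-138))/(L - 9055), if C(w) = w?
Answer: -1600316742963622/1948907769572909 - 6694474*I*sqrt(865)/1948907769572909 ≈ -0.82114 - 1.0103e-7*I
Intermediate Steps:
p = 2*I*sqrt(865) (p = sqrt(-3460) = 2*I*sqrt(865) ≈ 58.822*I)
L = -11255/(-24378 + 2*I*sqrt(865)) (L = (-7282 - 3973)/(-24378 + 2*I*sqrt(865)) = -11255/(-24378 + 2*I*sqrt(865)) ≈ 0.46168 + 0.001114*I)
(7573 + C(-138))/(L - 9055) = (7573 - 138)/((137187195/297145172 + 11255*I*sqrt(865)/297145172) - 9055) = 7435/(-2690512345265/297145172 + 11255*I*sqrt(865)/297145172)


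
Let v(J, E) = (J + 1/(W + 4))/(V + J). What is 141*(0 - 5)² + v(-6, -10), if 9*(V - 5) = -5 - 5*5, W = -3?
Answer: 45840/13 ≈ 3526.2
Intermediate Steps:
V = 5/3 (V = 5 + (-5 - 5*5)/9 = 5 + (-5 - 25)/9 = 5 + (⅑)*(-30) = 5 - 10/3 = 5/3 ≈ 1.6667)
v(J, E) = (1 + J)/(5/3 + J) (v(J, E) = (J + 1/(-3 + 4))/(5/3 + J) = (J + 1/1)/(5/3 + J) = (J + 1)/(5/3 + J) = (1 + J)/(5/3 + J))
141*(0 - 5)² + v(-6, -10) = 141*(0 - 5)² + 3*(1 - 6)/(5 + 3*(-6)) = 141*(-5)² + 3*(-5)/(5 - 18) = 141*25 + 3*(-5)/(-13) = 3525 + 3*(-1/13)*(-5) = 3525 + 15/13 = 45840/13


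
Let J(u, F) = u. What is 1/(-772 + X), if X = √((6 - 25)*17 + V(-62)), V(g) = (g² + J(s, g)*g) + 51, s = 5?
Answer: -386/296361 - √3262/592722 ≈ -0.0013988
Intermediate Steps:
V(g) = 51 + g² + 5*g (V(g) = (g² + 5*g) + 51 = 51 + g² + 5*g)
X = √3262 (X = √((6 - 25)*17 + (51 + (-62)² + 5*(-62))) = √(-19*17 + (51 + 3844 - 310)) = √(-323 + 3585) = √3262 ≈ 57.114)
1/(-772 + X) = 1/(-772 + √3262)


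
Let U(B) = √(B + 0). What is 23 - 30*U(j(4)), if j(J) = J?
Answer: -37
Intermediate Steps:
U(B) = √B
23 - 30*U(j(4)) = 23 - 30*√4 = 23 - 30*2 = 23 - 60 = -37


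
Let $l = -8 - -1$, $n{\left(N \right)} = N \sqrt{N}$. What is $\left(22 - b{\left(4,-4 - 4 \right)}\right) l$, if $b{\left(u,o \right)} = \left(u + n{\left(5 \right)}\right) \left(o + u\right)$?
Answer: $-266 - 140 \sqrt{5} \approx -579.05$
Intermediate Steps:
$n{\left(N \right)} = N^{\frac{3}{2}}$
$b{\left(u,o \right)} = \left(o + u\right) \left(u + 5 \sqrt{5}\right)$ ($b{\left(u,o \right)} = \left(u + 5^{\frac{3}{2}}\right) \left(o + u\right) = \left(u + 5 \sqrt{5}\right) \left(o + u\right) = \left(o + u\right) \left(u + 5 \sqrt{5}\right)$)
$l = -7$ ($l = -8 + 1 = -7$)
$\left(22 - b{\left(4,-4 - 4 \right)}\right) l = \left(22 - \left(4^{2} + \left(-4 - 4\right) 4 + 5 \left(-4 - 4\right) \sqrt{5} + 5 \cdot 4 \sqrt{5}\right)\right) \left(-7\right) = \left(22 - \left(16 + \left(-4 - 4\right) 4 + 5 \left(-4 - 4\right) \sqrt{5} + 20 \sqrt{5}\right)\right) \left(-7\right) = \left(22 - \left(16 - 32 + 5 \left(-8\right) \sqrt{5} + 20 \sqrt{5}\right)\right) \left(-7\right) = \left(22 - \left(16 - 32 - 40 \sqrt{5} + 20 \sqrt{5}\right)\right) \left(-7\right) = \left(22 - \left(-16 - 20 \sqrt{5}\right)\right) \left(-7\right) = \left(22 + \left(16 + 20 \sqrt{5}\right)\right) \left(-7\right) = \left(38 + 20 \sqrt{5}\right) \left(-7\right) = -266 - 140 \sqrt{5}$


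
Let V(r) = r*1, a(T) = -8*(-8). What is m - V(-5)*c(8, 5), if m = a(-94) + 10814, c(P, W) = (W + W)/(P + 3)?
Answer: 119708/11 ≈ 10883.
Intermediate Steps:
a(T) = 64
V(r) = r
c(P, W) = 2*W/(3 + P) (c(P, W) = (2*W)/(3 + P) = 2*W/(3 + P))
m = 10878 (m = 64 + 10814 = 10878)
m - V(-5)*c(8, 5) = 10878 - (-5)*2*5/(3 + 8) = 10878 - (-5)*2*5/11 = 10878 - (-5)*2*5*(1/11) = 10878 - (-5)*10/11 = 10878 - 1*(-50/11) = 10878 + 50/11 = 119708/11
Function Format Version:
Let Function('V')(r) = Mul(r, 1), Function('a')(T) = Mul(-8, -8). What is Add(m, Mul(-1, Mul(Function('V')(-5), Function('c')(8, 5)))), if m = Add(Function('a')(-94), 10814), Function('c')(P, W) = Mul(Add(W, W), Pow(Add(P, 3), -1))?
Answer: Rational(119708, 11) ≈ 10883.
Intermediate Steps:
Function('a')(T) = 64
Function('V')(r) = r
Function('c')(P, W) = Mul(2, W, Pow(Add(3, P), -1)) (Function('c')(P, W) = Mul(Mul(2, W), Pow(Add(3, P), -1)) = Mul(2, W, Pow(Add(3, P), -1)))
m = 10878 (m = Add(64, 10814) = 10878)
Add(m, Mul(-1, Mul(Function('V')(-5), Function('c')(8, 5)))) = Add(10878, Mul(-1, Mul(-5, Mul(2, 5, Pow(Add(3, 8), -1))))) = Add(10878, Mul(-1, Mul(-5, Mul(2, 5, Pow(11, -1))))) = Add(10878, Mul(-1, Mul(-5, Mul(2, 5, Rational(1, 11))))) = Add(10878, Mul(-1, Mul(-5, Rational(10, 11)))) = Add(10878, Mul(-1, Rational(-50, 11))) = Add(10878, Rational(50, 11)) = Rational(119708, 11)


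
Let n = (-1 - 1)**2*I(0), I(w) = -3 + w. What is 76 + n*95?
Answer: -1064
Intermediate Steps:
n = -12 (n = (-1 - 1)**2*(-3 + 0) = (-2)**2*(-3) = 4*(-3) = -12)
76 + n*95 = 76 - 12*95 = 76 - 1140 = -1064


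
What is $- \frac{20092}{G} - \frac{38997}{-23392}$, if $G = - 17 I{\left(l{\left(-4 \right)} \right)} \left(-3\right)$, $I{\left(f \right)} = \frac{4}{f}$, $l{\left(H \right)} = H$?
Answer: $\frac{27763583}{70176} \approx 395.63$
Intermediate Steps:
$G = -51$ ($G = - 17 \frac{4}{-4} \left(-3\right) = - 17 \cdot 4 \left(- \frac{1}{4}\right) \left(-3\right) = \left(-17\right) \left(-1\right) \left(-3\right) = 17 \left(-3\right) = -51$)
$- \frac{20092}{G} - \frac{38997}{-23392} = - \frac{20092}{-51} - \frac{38997}{-23392} = \left(-20092\right) \left(- \frac{1}{51}\right) - - \frac{38997}{23392} = \frac{20092}{51} + \frac{38997}{23392} = \frac{27763583}{70176}$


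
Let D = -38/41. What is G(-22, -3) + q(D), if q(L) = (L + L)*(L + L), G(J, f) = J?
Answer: -31206/1681 ≈ -18.564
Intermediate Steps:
D = -38/41 (D = -38*1/41 = -38/41 ≈ -0.92683)
q(L) = 4*L² (q(L) = (2*L)*(2*L) = 4*L²)
G(-22, -3) + q(D) = -22 + 4*(-38/41)² = -22 + 4*(1444/1681) = -22 + 5776/1681 = -31206/1681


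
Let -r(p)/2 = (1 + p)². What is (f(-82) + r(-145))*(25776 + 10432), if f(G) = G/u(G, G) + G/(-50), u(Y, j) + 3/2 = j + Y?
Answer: -12425250574832/8275 ≈ -1.5015e+9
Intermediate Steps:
u(Y, j) = -3/2 + Y + j (u(Y, j) = -3/2 + (j + Y) = -3/2 + (Y + j) = -3/2 + Y + j)
r(p) = -2*(1 + p)²
f(G) = -G/50 + G/(-3/2 + 2*G) (f(G) = G/(-3/2 + G + G) + G/(-50) = G/(-3/2 + 2*G) + G*(-1/50) = G/(-3/2 + 2*G) - G/50 = -G/50 + G/(-3/2 + 2*G))
(f(-82) + r(-145))*(25776 + 10432) = ((1/50)*(-82)*(103 - 4*(-82))/(-3 + 4*(-82)) - 2*(1 - 145)²)*(25776 + 10432) = ((1/50)*(-82)*(103 + 328)/(-3 - 328) - 2*(-144)²)*36208 = ((1/50)*(-82)*431/(-331) - 2*20736)*36208 = ((1/50)*(-82)*(-1/331)*431 - 41472)*36208 = (17671/8275 - 41472)*36208 = -343163129/8275*36208 = -12425250574832/8275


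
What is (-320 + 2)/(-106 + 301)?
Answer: -106/65 ≈ -1.6308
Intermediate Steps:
(-320 + 2)/(-106 + 301) = -318/195 = -318*1/195 = -106/65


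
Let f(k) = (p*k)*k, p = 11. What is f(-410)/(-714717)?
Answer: -1849100/714717 ≈ -2.5872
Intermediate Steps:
f(k) = 11*k² (f(k) = (11*k)*k = 11*k²)
f(-410)/(-714717) = (11*(-410)²)/(-714717) = (11*168100)*(-1/714717) = 1849100*(-1/714717) = -1849100/714717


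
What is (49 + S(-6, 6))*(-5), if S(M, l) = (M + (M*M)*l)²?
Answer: -220745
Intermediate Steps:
S(M, l) = (M + l*M²)² (S(M, l) = (M + M²*l)² = (M + l*M²)²)
(49 + S(-6, 6))*(-5) = (49 + (-6)²*(1 - 6*6)²)*(-5) = (49 + 36*(1 - 36)²)*(-5) = (49 + 36*(-35)²)*(-5) = (49 + 36*1225)*(-5) = (49 + 44100)*(-5) = 44149*(-5) = -220745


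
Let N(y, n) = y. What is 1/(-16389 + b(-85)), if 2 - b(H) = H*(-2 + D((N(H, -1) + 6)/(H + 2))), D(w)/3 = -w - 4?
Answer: -83/1479036 ≈ -5.6118e-5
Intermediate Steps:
D(w) = -12 - 3*w (D(w) = 3*(-w - 4) = 3*(-4 - w) = -12 - 3*w)
b(H) = 2 - H*(-14 - 3*(6 + H)/(2 + H)) (b(H) = 2 - H*(-2 + (-12 - 3*(H + 6)/(H + 2))) = 2 - H*(-2 + (-12 - 3*(6 + H)/(2 + H))) = 2 - H*(-14 - 3*(6 + H)/(2 + H)))
1/(-16389 + b(-85)) = 1/(-16389 + (4 + 17*(-85)**2 + 48*(-85))/(2 - 85)) = 1/(-16389 + (4 + 17*7225 - 4080)/(-83)) = 1/(-16389 - (4 + 122825 - 4080)/83) = 1/(-16389 - 1/83*118749) = 1/(-16389 - 118749/83) = 1/(-1479036/83) = -83/1479036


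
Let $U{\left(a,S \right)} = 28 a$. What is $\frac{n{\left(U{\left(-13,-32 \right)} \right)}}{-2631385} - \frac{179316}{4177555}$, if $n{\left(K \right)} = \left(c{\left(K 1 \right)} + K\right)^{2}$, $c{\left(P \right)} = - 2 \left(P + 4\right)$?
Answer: $- \frac{200259208628}{2198551112735} \approx -0.091087$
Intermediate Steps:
$c{\left(P \right)} = -8 - 2 P$ ($c{\left(P \right)} = - 2 \left(4 + P\right) = -8 - 2 P$)
$n{\left(K \right)} = \left(-8 - K\right)^{2}$ ($n{\left(K \right)} = \left(\left(-8 - 2 K 1\right) + K\right)^{2} = \left(\left(-8 - 2 K\right) + K\right)^{2} = \left(-8 - K\right)^{2}$)
$\frac{n{\left(U{\left(-13,-32 \right)} \right)}}{-2631385} - \frac{179316}{4177555} = \frac{\left(8 + 28 \left(-13\right)\right)^{2}}{-2631385} - \frac{179316}{4177555} = \left(8 - 364\right)^{2} \left(- \frac{1}{2631385}\right) - \frac{179316}{4177555} = \left(-356\right)^{2} \left(- \frac{1}{2631385}\right) - \frac{179316}{4177555} = 126736 \left(- \frac{1}{2631385}\right) - \frac{179316}{4177555} = - \frac{126736}{2631385} - \frac{179316}{4177555} = - \frac{200259208628}{2198551112735}$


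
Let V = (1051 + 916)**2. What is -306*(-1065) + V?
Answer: 4194979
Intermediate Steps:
V = 3869089 (V = 1967**2 = 3869089)
-306*(-1065) + V = -306*(-1065) + 3869089 = 325890 + 3869089 = 4194979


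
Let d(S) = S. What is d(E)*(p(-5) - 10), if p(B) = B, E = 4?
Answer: -60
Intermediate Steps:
d(E)*(p(-5) - 10) = 4*(-5 - 10) = 4*(-15) = -60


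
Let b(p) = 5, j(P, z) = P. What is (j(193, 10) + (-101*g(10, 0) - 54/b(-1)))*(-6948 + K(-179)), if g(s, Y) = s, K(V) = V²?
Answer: -103859927/5 ≈ -2.0772e+7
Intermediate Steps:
(j(193, 10) + (-101*g(10, 0) - 54/b(-1)))*(-6948 + K(-179)) = (193 + (-101*10 - 54/5))*(-6948 + (-179)²) = (193 + (-1010 - 54*⅕))*(-6948 + 32041) = (193 + (-1010 - 54/5))*25093 = (193 - 5104/5)*25093 = -4139/5*25093 = -103859927/5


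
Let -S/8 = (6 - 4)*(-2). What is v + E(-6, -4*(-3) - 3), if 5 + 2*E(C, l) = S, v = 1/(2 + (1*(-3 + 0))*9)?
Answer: 673/50 ≈ 13.460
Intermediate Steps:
v = -1/25 (v = 1/(2 + (1*(-3))*9) = 1/(2 - 3*9) = 1/(2 - 27) = 1/(-25) = -1/25 ≈ -0.040000)
S = 32 (S = -8*(6 - 4)*(-2) = -16*(-2) = -8*(-4) = 32)
E(C, l) = 27/2 (E(C, l) = -5/2 + (½)*32 = -5/2 + 16 = 27/2)
v + E(-6, -4*(-3) - 3) = -1/25 + 27/2 = 673/50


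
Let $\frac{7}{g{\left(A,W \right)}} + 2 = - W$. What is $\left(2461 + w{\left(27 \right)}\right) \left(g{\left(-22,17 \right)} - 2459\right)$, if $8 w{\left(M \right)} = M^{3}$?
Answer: $- \frac{229966011}{19} \approx -1.2103 \cdot 10^{7}$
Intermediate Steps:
$w{\left(M \right)} = \frac{M^{3}}{8}$
$g{\left(A,W \right)} = \frac{7}{-2 - W}$
$\left(2461 + w{\left(27 \right)}\right) \left(g{\left(-22,17 \right)} - 2459\right) = \left(2461 + \frac{27^{3}}{8}\right) \left(- \frac{7}{2 + 17} - 2459\right) = \left(2461 + \frac{1}{8} \cdot 19683\right) \left(- \frac{7}{19} - 2459\right) = \left(2461 + \frac{19683}{8}\right) \left(\left(-7\right) \frac{1}{19} - 2459\right) = \frac{39371 \left(- \frac{7}{19} - 2459\right)}{8} = \frac{39371}{8} \left(- \frac{46728}{19}\right) = - \frac{229966011}{19}$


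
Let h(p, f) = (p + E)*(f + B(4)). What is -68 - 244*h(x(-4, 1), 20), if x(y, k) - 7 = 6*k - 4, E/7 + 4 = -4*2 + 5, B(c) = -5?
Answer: 146332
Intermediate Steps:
E = -49 (E = -28 + 7*(-4*2 + 5) = -28 + 7*(-8 + 5) = -28 + 7*(-3) = -28 - 21 = -49)
x(y, k) = 3 + 6*k (x(y, k) = 7 + (6*k - 4) = 7 + (-4 + 6*k) = 3 + 6*k)
h(p, f) = (-49 + p)*(-5 + f) (h(p, f) = (p - 49)*(f - 5) = (-49 + p)*(-5 + f))
-68 - 244*h(x(-4, 1), 20) = -68 - 244*(245 - 49*20 - 5*(3 + 6*1) + 20*(3 + 6*1)) = -68 - 244*(245 - 980 - 5*(3 + 6) + 20*(3 + 6)) = -68 - 244*(245 - 980 - 5*9 + 20*9) = -68 - 244*(245 - 980 - 45 + 180) = -68 - 244*(-600) = -68 + 146400 = 146332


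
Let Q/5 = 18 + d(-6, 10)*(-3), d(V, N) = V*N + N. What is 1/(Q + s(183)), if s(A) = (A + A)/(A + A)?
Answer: 1/841 ≈ 0.0011891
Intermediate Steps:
d(V, N) = N + N*V (d(V, N) = N*V + N = N + N*V)
Q = 840 (Q = 5*(18 + (10*(1 - 6))*(-3)) = 5*(18 + (10*(-5))*(-3)) = 5*(18 - 50*(-3)) = 5*(18 + 150) = 5*168 = 840)
s(A) = 1 (s(A) = (2*A)/((2*A)) = (2*A)*(1/(2*A)) = 1)
1/(Q + s(183)) = 1/(840 + 1) = 1/841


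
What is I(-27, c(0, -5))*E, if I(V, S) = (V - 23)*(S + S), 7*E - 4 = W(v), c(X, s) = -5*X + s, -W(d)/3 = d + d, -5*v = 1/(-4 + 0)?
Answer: 1850/7 ≈ 264.29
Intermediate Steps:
v = 1/20 (v = -1/(5*(-4 + 0)) = -⅕/(-4) = -⅕*(-¼) = 1/20 ≈ 0.050000)
W(d) = -6*d (W(d) = -3*(d + d) = -6*d)
c(X, s) = s - 5*X
E = 37/70 (E = 4/7 + (-6*1/20)/7 = 4/7 + (⅐)*(-3/10) = 4/7 - 3/70 = 37/70 ≈ 0.52857)
I(V, S) = 2*S*(-23 + V) (I(V, S) = (-23 + V)*(2*S) = 2*S*(-23 + V))
I(-27, c(0, -5))*E = (2*(-5 - 5*0)*(-23 - 27))*(37/70) = (2*(-5 + 0)*(-50))*(37/70) = (2*(-5)*(-50))*(37/70) = 500*(37/70) = 1850/7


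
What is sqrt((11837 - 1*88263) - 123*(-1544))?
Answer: sqrt(113486) ≈ 336.88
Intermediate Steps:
sqrt((11837 - 1*88263) - 123*(-1544)) = sqrt((11837 - 88263) + 189912) = sqrt(-76426 + 189912) = sqrt(113486)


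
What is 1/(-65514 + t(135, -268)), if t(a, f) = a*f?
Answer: -1/101694 ≈ -9.8334e-6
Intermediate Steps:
1/(-65514 + t(135, -268)) = 1/(-65514 + 135*(-268)) = 1/(-65514 - 36180) = 1/(-101694) = -1/101694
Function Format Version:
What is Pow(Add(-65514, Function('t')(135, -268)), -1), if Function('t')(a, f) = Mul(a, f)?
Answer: Rational(-1, 101694) ≈ -9.8334e-6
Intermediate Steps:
Pow(Add(-65514, Function('t')(135, -268)), -1) = Pow(Add(-65514, Mul(135, -268)), -1) = Pow(Add(-65514, -36180), -1) = Pow(-101694, -1) = Rational(-1, 101694)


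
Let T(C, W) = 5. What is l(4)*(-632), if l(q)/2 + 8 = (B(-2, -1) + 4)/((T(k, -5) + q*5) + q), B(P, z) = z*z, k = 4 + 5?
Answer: 286928/29 ≈ 9894.1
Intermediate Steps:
k = 9
B(P, z) = z**2
l(q) = -16 + 10/(5 + 6*q) (l(q) = -16 + 2*(((-1)**2 + 4)/((5 + q*5) + q)) = -16 + 2*((1 + 4)/((5 + 5*q) + q)) = -16 + 2*(5/(5 + 6*q)) = -16 + 10/(5 + 6*q))
l(4)*(-632) = (2*(-35 - 48*4)/(5 + 6*4))*(-632) = (2*(-35 - 192)/(5 + 24))*(-632) = (2*(-227)/29)*(-632) = (2*(1/29)*(-227))*(-632) = -454/29*(-632) = 286928/29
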